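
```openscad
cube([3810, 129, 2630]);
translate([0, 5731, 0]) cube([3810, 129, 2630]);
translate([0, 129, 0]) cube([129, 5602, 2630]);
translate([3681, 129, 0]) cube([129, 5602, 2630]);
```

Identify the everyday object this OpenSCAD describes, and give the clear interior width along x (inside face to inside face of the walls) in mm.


A house (or room) frame. The interior width is 3552 mm.

Four 2630 mm walls enclosing a rectangle with no floor or roof — a room or house frame. Outside width is 3810 mm and wall thickness is 129 mm, so the interior width is 3810 − 2 × 129 = 3552 mm.


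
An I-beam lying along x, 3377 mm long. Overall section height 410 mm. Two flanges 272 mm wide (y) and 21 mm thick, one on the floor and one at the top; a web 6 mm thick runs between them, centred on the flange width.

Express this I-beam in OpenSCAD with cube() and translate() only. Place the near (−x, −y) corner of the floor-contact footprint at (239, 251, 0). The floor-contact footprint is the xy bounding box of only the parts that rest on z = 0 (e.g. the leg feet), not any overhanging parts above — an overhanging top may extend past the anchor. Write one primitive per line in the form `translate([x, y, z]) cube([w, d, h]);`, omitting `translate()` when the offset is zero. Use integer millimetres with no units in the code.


translate([239, 251, 0]) cube([3377, 272, 21]);
translate([239, 384, 21]) cube([3377, 6, 368]);
translate([239, 251, 389]) cube([3377, 272, 21]);


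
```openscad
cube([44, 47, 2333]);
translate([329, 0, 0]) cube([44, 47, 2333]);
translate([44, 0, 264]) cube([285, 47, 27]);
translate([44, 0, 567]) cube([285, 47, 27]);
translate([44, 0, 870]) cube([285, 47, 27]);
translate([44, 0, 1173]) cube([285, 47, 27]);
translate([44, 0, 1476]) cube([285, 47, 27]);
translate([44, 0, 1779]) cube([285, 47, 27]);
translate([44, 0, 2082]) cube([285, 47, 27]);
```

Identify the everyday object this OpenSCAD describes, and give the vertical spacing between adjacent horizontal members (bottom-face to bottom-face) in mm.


A ladder. The rung spacing is 303 mm.

Two tall 44×47 posts with 7 short bars between them — a ladder. Adjacent rungs sit at z = 264 and z = 567, so the spacing is 567 − 264 = 303 mm.


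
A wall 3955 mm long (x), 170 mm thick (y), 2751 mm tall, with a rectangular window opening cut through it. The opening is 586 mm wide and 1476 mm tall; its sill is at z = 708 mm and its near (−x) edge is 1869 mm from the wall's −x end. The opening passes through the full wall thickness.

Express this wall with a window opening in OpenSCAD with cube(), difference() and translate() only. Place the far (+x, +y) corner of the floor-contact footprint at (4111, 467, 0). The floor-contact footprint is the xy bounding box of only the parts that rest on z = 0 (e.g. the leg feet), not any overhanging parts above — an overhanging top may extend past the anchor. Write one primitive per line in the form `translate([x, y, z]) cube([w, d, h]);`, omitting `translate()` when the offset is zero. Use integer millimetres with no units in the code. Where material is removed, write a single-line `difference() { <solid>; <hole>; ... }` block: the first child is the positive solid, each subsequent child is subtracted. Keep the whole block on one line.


difference() { translate([156, 297, 0]) cube([3955, 170, 2751]); translate([2025, 297, 708]) cube([586, 170, 1476]); }


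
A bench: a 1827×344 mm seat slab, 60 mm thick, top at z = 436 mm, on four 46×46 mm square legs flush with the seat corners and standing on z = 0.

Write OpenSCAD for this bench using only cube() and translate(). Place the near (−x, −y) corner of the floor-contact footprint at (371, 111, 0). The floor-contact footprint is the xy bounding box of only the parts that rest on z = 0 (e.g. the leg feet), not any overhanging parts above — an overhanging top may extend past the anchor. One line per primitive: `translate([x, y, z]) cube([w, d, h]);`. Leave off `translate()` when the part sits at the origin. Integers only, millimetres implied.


translate([371, 111, 376]) cube([1827, 344, 60]);
translate([371, 111, 0]) cube([46, 46, 376]);
translate([371, 409, 0]) cube([46, 46, 376]);
translate([2152, 111, 0]) cube([46, 46, 376]);
translate([2152, 409, 0]) cube([46, 46, 376]);


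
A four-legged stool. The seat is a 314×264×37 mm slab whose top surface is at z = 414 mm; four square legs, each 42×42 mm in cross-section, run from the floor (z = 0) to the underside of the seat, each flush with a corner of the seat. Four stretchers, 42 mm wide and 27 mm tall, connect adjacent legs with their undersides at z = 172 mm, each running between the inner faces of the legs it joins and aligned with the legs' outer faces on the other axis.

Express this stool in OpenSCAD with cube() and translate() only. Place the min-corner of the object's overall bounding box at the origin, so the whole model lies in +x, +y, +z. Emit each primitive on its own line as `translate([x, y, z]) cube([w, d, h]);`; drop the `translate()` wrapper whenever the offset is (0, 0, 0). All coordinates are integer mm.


translate([0, 0, 377]) cube([314, 264, 37]);
cube([42, 42, 377]);
translate([272, 0, 0]) cube([42, 42, 377]);
translate([0, 222, 0]) cube([42, 42, 377]);
translate([272, 222, 0]) cube([42, 42, 377]);
translate([42, 0, 172]) cube([230, 42, 27]);
translate([42, 222, 172]) cube([230, 42, 27]);
translate([0, 42, 172]) cube([42, 180, 27]);
translate([272, 42, 172]) cube([42, 180, 27]);


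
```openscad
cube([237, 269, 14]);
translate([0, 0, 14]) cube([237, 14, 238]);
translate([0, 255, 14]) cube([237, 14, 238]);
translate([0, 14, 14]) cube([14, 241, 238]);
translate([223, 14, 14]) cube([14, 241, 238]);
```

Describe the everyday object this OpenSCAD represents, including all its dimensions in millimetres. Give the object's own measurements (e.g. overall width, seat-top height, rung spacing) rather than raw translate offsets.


An open-topped rectangular box: outside dimensions 237×269×252 mm, with a uniform wall and base thickness of 14 mm. The base is a full 237×269 slab on the floor; four walls sit on top of the base. The front and back walls (the −y and +y sides) span the full width; the two side walls fit between them.


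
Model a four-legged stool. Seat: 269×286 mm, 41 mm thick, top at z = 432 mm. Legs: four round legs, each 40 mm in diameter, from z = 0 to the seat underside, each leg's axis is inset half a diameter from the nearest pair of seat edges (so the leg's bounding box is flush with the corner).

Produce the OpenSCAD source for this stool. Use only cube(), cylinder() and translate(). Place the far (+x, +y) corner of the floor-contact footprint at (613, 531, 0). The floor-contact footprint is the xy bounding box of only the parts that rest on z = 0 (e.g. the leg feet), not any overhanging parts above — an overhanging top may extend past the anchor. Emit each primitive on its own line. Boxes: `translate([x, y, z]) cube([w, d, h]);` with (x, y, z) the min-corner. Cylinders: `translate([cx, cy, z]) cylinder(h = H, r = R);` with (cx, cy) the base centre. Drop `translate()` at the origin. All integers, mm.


translate([344, 245, 391]) cube([269, 286, 41]);
translate([364, 265, 0]) cylinder(h = 391, r = 20);
translate([593, 265, 0]) cylinder(h = 391, r = 20);
translate([364, 511, 0]) cylinder(h = 391, r = 20);
translate([593, 511, 0]) cylinder(h = 391, r = 20);


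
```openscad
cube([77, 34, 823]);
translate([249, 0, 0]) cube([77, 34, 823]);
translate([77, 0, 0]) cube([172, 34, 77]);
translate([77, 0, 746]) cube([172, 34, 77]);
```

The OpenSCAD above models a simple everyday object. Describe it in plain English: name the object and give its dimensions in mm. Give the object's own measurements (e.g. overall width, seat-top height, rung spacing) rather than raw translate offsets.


A rectangular picture frame lying in the x–z plane (depth along y). The opening is 172 mm wide (x) by 669 mm tall (z), surrounded by a border 77 mm wide on all four sides. The frame is 34 mm deep and is made of two full-height vertical stiles with two horizontal rails fitted between them.


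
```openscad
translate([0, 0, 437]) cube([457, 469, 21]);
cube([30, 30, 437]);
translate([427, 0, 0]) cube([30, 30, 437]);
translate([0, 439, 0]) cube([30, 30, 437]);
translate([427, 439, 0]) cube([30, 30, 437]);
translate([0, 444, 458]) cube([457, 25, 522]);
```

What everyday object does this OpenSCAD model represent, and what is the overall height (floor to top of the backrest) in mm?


A chair. The overall height is 980 mm.

A slab on four corner posts with a tall panel at the back — a chair. The seat slab sits at z = 437 with thickness 21, and the 522 mm backrest starts at the seat top, so the overall height is 437 + 21 + 522 = 980 mm.


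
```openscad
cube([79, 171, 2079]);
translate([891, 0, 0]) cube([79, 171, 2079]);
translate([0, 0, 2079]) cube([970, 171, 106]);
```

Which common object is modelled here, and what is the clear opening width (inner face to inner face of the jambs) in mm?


A door frame. The clear opening width is 812 mm.

Two 2079 mm tall posts with a header on top — a door frame. The left jamb is 79 mm wide at x = 0; the right jamb starts at x = 891. The clear opening is 891 − 79 = 812 mm.


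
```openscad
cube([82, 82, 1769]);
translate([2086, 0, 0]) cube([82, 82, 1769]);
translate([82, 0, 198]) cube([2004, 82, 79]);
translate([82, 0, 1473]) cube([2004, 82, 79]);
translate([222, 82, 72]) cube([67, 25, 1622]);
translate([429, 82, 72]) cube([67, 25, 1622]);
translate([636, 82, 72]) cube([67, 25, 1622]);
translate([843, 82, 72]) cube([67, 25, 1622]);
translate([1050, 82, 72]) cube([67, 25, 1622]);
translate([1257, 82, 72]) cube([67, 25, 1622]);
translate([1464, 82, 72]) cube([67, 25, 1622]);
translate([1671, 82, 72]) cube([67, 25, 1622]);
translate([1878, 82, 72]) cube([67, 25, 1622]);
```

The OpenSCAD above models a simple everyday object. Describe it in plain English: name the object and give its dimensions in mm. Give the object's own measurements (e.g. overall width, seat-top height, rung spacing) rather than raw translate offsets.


A fence section. Two 82×82 mm posts, 1769 mm tall, stand on the floor with a clear span of 2004 mm between their inner faces. Two horizontal rails of 82×79 mm section span the gap between the posts with their undersides at z = 198 mm and z = 1473 mm, flush with the posts' −y face. 9 pickets, each 67 mm wide, 25 mm thick and 1622 mm tall, are fixed to the +y face of the rails with their bottoms at z = 72 mm, spaced across the span with a 140 mm gap after the −x post and between neighbouring pickets, with 141 mm left before the +x post.


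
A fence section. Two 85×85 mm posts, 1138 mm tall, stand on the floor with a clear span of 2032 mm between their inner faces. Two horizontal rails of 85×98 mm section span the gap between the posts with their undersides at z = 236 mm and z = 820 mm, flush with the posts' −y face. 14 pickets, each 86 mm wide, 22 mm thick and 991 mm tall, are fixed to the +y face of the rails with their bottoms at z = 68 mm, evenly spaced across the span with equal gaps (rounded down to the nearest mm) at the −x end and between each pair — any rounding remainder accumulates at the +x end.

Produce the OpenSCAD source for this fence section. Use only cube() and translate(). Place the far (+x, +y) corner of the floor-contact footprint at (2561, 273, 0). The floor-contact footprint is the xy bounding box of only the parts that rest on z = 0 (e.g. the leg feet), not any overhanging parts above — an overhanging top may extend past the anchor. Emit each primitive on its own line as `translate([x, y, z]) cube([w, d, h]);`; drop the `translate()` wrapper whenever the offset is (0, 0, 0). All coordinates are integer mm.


translate([359, 188, 0]) cube([85, 85, 1138]);
translate([2476, 188, 0]) cube([85, 85, 1138]);
translate([444, 188, 236]) cube([2032, 85, 98]);
translate([444, 188, 820]) cube([2032, 85, 98]);
translate([499, 273, 68]) cube([86, 22, 991]);
translate([640, 273, 68]) cube([86, 22, 991]);
translate([781, 273, 68]) cube([86, 22, 991]);
translate([922, 273, 68]) cube([86, 22, 991]);
translate([1063, 273, 68]) cube([86, 22, 991]);
translate([1204, 273, 68]) cube([86, 22, 991]);
translate([1345, 273, 68]) cube([86, 22, 991]);
translate([1486, 273, 68]) cube([86, 22, 991]);
translate([1627, 273, 68]) cube([86, 22, 991]);
translate([1768, 273, 68]) cube([86, 22, 991]);
translate([1909, 273, 68]) cube([86, 22, 991]);
translate([2050, 273, 68]) cube([86, 22, 991]);
translate([2191, 273, 68]) cube([86, 22, 991]);
translate([2332, 273, 68]) cube([86, 22, 991]);


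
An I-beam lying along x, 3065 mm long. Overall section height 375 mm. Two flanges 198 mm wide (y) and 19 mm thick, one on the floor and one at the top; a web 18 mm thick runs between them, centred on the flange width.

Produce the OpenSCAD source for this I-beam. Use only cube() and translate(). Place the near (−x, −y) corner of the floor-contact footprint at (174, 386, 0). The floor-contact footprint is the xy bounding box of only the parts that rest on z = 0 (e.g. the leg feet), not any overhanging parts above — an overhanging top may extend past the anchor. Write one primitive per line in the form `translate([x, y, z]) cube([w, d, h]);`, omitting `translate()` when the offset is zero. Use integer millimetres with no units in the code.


translate([174, 386, 0]) cube([3065, 198, 19]);
translate([174, 476, 19]) cube([3065, 18, 337]);
translate([174, 386, 356]) cube([3065, 198, 19]);


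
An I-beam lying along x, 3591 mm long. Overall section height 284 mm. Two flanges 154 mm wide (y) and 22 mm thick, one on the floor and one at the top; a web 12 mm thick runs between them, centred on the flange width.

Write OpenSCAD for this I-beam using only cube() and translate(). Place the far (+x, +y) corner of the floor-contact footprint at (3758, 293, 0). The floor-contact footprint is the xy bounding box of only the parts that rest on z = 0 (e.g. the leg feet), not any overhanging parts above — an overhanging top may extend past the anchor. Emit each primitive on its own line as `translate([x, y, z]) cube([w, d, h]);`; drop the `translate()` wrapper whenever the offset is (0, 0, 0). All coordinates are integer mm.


translate([167, 139, 0]) cube([3591, 154, 22]);
translate([167, 210, 22]) cube([3591, 12, 240]);
translate([167, 139, 262]) cube([3591, 154, 22]);


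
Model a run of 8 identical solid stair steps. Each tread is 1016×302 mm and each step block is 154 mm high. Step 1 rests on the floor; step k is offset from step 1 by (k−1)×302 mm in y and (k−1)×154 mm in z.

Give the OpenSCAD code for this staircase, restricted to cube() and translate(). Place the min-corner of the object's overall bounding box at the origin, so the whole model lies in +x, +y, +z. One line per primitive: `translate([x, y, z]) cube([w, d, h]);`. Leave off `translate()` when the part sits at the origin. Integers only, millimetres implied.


cube([1016, 302, 154]);
translate([0, 302, 154]) cube([1016, 302, 154]);
translate([0, 604, 308]) cube([1016, 302, 154]);
translate([0, 906, 462]) cube([1016, 302, 154]);
translate([0, 1208, 616]) cube([1016, 302, 154]);
translate([0, 1510, 770]) cube([1016, 302, 154]);
translate([0, 1812, 924]) cube([1016, 302, 154]);
translate([0, 2114, 1078]) cube([1016, 302, 154]);


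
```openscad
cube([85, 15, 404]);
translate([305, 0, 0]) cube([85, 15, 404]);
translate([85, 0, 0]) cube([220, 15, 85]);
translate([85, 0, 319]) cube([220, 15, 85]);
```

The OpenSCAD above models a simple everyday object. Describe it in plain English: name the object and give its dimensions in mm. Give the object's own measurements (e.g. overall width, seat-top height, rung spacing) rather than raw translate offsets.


A rectangular picture frame lying in the x–z plane (depth along y). The opening is 220 mm wide (x) by 234 mm tall (z), surrounded by a border 85 mm wide on all four sides. The frame is 15 mm deep and is made of two full-height vertical stiles with two horizontal rails fitted between them.


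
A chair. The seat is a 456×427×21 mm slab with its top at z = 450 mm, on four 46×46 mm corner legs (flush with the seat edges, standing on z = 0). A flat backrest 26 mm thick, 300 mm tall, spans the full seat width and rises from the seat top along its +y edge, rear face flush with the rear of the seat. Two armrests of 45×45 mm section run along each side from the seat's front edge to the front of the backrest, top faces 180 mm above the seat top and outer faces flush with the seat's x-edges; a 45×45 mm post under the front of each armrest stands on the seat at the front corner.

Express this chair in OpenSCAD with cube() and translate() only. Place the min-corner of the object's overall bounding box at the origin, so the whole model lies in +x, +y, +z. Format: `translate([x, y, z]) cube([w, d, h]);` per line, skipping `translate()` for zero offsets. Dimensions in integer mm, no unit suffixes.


translate([0, 0, 429]) cube([456, 427, 21]);
cube([46, 46, 429]);
translate([410, 0, 0]) cube([46, 46, 429]);
translate([0, 381, 0]) cube([46, 46, 429]);
translate([410, 381, 0]) cube([46, 46, 429]);
translate([0, 401, 450]) cube([456, 26, 300]);
translate([0, 0, 585]) cube([45, 401, 45]);
translate([411, 0, 585]) cube([45, 401, 45]);
translate([0, 0, 450]) cube([45, 45, 135]);
translate([411, 0, 450]) cube([45, 45, 135]);


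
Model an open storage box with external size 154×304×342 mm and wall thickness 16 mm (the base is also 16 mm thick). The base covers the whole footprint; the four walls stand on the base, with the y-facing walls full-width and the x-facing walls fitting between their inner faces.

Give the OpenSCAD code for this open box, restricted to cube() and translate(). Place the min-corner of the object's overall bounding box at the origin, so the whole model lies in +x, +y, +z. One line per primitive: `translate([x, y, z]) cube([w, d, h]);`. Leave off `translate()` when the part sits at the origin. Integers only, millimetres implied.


cube([154, 304, 16]);
translate([0, 0, 16]) cube([154, 16, 326]);
translate([0, 288, 16]) cube([154, 16, 326]);
translate([0, 16, 16]) cube([16, 272, 326]);
translate([138, 16, 16]) cube([16, 272, 326]);


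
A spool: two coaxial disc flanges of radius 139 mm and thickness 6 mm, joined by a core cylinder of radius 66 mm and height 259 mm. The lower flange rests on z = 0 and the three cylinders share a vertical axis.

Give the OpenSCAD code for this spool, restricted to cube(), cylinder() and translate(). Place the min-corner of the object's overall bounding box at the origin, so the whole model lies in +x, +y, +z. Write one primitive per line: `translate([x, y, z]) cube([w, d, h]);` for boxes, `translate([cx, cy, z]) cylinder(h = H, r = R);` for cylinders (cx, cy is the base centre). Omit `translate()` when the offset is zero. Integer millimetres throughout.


translate([139, 139, 0]) cylinder(h = 6, r = 139);
translate([139, 139, 6]) cylinder(h = 259, r = 66);
translate([139, 139, 265]) cylinder(h = 6, r = 139);


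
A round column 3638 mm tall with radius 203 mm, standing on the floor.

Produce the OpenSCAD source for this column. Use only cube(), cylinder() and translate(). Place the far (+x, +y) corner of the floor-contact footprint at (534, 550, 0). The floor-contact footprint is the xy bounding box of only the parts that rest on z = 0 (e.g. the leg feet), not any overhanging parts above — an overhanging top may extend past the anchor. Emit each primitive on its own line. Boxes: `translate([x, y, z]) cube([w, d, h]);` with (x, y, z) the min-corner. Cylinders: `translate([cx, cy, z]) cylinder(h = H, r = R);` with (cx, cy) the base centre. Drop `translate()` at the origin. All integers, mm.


translate([331, 347, 0]) cylinder(h = 3638, r = 203);


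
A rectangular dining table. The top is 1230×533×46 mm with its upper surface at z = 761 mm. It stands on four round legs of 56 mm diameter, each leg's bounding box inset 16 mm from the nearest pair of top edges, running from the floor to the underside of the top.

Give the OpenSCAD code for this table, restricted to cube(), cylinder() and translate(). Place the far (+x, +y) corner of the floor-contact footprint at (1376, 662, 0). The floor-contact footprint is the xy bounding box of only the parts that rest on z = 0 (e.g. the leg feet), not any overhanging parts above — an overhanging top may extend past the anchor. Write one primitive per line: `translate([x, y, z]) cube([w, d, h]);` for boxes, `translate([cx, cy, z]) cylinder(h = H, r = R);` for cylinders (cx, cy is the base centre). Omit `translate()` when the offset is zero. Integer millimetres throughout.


translate([162, 145, 715]) cube([1230, 533, 46]);
translate([206, 189, 0]) cylinder(h = 715, r = 28);
translate([1348, 189, 0]) cylinder(h = 715, r = 28);
translate([206, 634, 0]) cylinder(h = 715, r = 28);
translate([1348, 634, 0]) cylinder(h = 715, r = 28);


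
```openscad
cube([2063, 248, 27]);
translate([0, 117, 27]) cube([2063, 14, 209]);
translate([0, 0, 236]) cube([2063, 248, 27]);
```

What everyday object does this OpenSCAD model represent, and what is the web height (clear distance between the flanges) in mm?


An I-beam. The web height is 209 mm.

Two wide flanges with a thin centred web — an I-beam. Overall 263 mm minus two 27 mm flanges gives a web of 263 − 2·27 = 209 mm.


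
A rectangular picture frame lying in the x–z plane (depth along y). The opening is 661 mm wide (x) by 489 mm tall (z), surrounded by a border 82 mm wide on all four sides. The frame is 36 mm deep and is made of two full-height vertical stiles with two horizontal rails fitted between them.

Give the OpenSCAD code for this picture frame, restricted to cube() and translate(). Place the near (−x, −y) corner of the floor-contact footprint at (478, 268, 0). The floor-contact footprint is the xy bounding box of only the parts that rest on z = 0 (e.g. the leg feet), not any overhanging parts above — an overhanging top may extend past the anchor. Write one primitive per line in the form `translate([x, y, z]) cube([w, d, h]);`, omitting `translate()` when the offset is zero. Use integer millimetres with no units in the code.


translate([478, 268, 0]) cube([82, 36, 653]);
translate([1221, 268, 0]) cube([82, 36, 653]);
translate([560, 268, 0]) cube([661, 36, 82]);
translate([560, 268, 571]) cube([661, 36, 82]);


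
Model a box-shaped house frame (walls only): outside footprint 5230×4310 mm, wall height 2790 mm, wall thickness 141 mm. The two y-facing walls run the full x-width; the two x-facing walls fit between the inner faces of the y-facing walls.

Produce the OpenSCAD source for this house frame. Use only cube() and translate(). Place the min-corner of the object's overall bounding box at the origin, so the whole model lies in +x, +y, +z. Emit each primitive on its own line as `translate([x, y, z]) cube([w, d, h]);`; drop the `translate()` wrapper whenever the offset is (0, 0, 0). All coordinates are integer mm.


cube([5230, 141, 2790]);
translate([0, 4169, 0]) cube([5230, 141, 2790]);
translate([0, 141, 0]) cube([141, 4028, 2790]);
translate([5089, 141, 0]) cube([141, 4028, 2790]);


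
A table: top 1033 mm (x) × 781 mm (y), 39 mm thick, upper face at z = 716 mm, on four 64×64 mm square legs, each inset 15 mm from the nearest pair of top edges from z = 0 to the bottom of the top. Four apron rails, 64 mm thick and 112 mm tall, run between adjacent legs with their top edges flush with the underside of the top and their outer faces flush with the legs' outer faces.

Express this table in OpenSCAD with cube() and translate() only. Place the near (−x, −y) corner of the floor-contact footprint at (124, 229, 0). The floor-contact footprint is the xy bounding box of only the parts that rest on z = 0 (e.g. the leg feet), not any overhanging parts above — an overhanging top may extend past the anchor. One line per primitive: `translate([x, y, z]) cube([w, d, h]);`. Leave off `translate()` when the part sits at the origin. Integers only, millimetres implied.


translate([109, 214, 677]) cube([1033, 781, 39]);
translate([124, 229, 0]) cube([64, 64, 677]);
translate([1063, 229, 0]) cube([64, 64, 677]);
translate([124, 916, 0]) cube([64, 64, 677]);
translate([1063, 916, 0]) cube([64, 64, 677]);
translate([188, 229, 565]) cube([875, 64, 112]);
translate([188, 916, 565]) cube([875, 64, 112]);
translate([124, 293, 565]) cube([64, 623, 112]);
translate([1063, 293, 565]) cube([64, 623, 112]);


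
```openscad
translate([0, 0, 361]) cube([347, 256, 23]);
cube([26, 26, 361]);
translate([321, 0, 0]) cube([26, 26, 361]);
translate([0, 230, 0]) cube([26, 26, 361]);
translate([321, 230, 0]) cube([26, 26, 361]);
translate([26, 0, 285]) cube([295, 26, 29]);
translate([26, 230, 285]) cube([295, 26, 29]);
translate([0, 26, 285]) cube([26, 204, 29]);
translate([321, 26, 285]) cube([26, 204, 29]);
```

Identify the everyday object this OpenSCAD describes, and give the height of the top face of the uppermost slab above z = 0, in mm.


A stool. The seat height is 384 mm.

A 347×256×23 slab at z = 361 on four corner posts — a stool. The seat top is 361 + 23 = 384 mm.


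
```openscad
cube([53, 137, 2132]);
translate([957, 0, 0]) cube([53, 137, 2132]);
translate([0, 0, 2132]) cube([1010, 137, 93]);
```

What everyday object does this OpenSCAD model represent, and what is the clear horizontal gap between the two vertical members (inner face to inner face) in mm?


A door frame. The clear opening width is 904 mm.

Two 2132 mm tall posts with a header on top — a door frame. The left jamb is 53 mm wide at x = 0; the right jamb starts at x = 957. The clear opening is 957 − 53 = 904 mm.


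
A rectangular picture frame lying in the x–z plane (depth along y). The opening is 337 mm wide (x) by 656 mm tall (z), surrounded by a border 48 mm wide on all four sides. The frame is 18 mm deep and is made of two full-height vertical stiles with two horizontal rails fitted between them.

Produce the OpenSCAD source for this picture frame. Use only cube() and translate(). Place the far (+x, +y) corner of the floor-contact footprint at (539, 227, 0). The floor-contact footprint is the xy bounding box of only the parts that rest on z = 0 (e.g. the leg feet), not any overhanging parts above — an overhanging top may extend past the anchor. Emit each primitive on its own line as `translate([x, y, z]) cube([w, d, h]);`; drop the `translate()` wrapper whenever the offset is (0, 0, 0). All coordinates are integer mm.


translate([106, 209, 0]) cube([48, 18, 752]);
translate([491, 209, 0]) cube([48, 18, 752]);
translate([154, 209, 0]) cube([337, 18, 48]);
translate([154, 209, 704]) cube([337, 18, 48]);


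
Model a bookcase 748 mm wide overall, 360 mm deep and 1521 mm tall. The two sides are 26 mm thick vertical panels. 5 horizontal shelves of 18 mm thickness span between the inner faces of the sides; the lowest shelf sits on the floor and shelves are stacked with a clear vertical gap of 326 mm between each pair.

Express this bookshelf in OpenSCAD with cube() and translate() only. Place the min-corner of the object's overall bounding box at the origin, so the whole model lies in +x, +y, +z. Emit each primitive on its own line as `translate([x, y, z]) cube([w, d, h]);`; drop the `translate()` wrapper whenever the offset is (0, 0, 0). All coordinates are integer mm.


cube([26, 360, 1521]);
translate([722, 0, 0]) cube([26, 360, 1521]);
translate([26, 0, 0]) cube([696, 360, 18]);
translate([26, 0, 344]) cube([696, 360, 18]);
translate([26, 0, 688]) cube([696, 360, 18]);
translate([26, 0, 1032]) cube([696, 360, 18]);
translate([26, 0, 1376]) cube([696, 360, 18]);


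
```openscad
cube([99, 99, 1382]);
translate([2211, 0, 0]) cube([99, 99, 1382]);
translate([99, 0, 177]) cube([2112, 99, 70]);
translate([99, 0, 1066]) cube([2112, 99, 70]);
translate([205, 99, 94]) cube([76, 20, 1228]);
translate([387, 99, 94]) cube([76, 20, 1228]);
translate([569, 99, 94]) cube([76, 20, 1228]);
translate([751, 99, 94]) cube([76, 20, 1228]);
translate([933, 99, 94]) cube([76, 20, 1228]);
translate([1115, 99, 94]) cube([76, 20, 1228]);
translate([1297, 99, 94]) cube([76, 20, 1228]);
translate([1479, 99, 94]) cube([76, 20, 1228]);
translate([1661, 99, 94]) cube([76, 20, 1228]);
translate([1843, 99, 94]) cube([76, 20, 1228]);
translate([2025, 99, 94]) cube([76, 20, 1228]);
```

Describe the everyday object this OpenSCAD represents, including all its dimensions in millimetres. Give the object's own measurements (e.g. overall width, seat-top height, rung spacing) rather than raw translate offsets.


A fence section. Two 99×99 mm posts, 1382 mm tall, stand on the floor with a clear span of 2112 mm between their inner faces. Two horizontal rails of 99×70 mm section span the gap between the posts with their undersides at z = 177 mm and z = 1066 mm, flush with the posts' −y face. 11 pickets, each 76 mm wide, 20 mm thick and 1228 mm tall, are fixed to the +y face of the rails with their bottoms at z = 94 mm, spaced across the span with a 106 mm gap after the −x post and between neighbouring pickets, with 110 mm left before the +x post.


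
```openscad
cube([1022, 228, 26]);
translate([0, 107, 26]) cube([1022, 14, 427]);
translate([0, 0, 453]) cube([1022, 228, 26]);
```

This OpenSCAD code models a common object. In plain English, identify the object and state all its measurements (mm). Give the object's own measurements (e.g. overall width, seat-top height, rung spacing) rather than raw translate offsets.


An I-beam lying along x, 1022 mm long. Overall section height 479 mm. Two flanges 228 mm wide (y) and 26 mm thick, one on the floor and one at the top; a web 14 mm thick runs between them, centred on the flange width.


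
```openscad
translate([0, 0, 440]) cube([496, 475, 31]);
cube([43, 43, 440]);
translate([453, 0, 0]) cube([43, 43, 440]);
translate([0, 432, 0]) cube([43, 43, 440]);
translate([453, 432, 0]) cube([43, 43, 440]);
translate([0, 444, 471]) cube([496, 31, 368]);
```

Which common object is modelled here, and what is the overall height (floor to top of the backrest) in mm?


A chair. The overall height is 839 mm.

A slab on four corner posts with a tall panel at the back — a chair. The seat slab sits at z = 440 with thickness 31, and the 368 mm backrest starts at the seat top, so the overall height is 440 + 31 + 368 = 839 mm.


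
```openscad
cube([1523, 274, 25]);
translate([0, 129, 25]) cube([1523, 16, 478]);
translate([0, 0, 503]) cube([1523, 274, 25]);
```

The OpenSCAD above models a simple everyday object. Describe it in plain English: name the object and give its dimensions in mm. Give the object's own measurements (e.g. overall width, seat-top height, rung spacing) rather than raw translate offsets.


An I-beam lying along x, 1523 mm long. Overall section height 528 mm. Two flanges 274 mm wide (y) and 25 mm thick, one on the floor and one at the top; a web 16 mm thick runs between them, centred on the flange width.


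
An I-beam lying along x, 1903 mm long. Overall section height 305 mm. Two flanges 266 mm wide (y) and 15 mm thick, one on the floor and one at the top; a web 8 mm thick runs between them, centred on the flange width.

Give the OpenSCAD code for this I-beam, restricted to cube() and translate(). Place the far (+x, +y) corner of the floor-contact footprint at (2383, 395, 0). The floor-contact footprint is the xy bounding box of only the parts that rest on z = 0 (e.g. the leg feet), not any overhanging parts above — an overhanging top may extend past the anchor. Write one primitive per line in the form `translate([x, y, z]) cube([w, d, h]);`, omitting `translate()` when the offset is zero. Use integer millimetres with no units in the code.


translate([480, 129, 0]) cube([1903, 266, 15]);
translate([480, 258, 15]) cube([1903, 8, 275]);
translate([480, 129, 290]) cube([1903, 266, 15]);


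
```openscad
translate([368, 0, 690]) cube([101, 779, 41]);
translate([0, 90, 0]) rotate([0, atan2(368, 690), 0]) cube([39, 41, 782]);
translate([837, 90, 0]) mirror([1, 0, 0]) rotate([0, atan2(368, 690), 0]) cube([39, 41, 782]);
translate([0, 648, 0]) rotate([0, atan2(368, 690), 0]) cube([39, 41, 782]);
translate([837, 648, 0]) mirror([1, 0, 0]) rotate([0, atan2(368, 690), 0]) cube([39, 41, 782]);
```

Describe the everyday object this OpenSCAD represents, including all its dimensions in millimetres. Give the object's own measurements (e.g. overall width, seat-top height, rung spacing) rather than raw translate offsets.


A sawhorse. A 101×779×41 mm beam (x, y, z) sits on two A-frame leg pairs. Each pair is two raked legs of 39×41 mm section (41 mm along y) splaying symmetrically in x. Each leg rises 690 mm vertically over 368 mm of horizontal reach and is 782 mm long along its own axis. Every leg's outer bottom edge rests on the floor and its outer top edge meets a bottom edge of the beam — the left legs (tilting toward +x) meet the beam's −x bottom edge, the right legs (their mirror images, tilting toward −x) meet its +x bottom edge — so the leg tops tuck under the beam, the beam's underside is 690 mm above the floor, and the feet are 837 mm apart outside-to-outside with the beam centred between them. The two leg pairs are set in 90 mm from either end of the beam.


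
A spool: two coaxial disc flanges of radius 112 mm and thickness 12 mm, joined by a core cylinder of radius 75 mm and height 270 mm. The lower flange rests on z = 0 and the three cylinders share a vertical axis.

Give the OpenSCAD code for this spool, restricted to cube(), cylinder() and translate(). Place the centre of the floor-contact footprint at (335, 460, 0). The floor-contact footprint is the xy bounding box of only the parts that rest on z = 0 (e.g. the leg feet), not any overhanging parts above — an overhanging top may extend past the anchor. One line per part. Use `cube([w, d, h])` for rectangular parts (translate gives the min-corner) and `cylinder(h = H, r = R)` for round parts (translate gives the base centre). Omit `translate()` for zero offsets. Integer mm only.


translate([335, 460, 0]) cylinder(h = 12, r = 112);
translate([335, 460, 12]) cylinder(h = 270, r = 75);
translate([335, 460, 282]) cylinder(h = 12, r = 112);


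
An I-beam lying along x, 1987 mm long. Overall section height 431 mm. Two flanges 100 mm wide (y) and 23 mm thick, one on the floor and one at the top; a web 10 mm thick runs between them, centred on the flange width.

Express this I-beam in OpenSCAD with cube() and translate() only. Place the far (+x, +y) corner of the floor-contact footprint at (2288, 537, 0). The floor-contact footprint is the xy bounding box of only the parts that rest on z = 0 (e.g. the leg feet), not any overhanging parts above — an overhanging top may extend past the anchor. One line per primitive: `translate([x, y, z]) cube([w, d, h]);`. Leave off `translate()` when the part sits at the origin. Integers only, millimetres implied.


translate([301, 437, 0]) cube([1987, 100, 23]);
translate([301, 482, 23]) cube([1987, 10, 385]);
translate([301, 437, 408]) cube([1987, 100, 23]);


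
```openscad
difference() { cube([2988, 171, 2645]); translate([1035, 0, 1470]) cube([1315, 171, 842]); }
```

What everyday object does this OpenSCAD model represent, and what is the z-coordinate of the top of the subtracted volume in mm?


A wall with a window opening. The window head height is 2312 mm.

A wall with a rectangular opening subtracted — a window. Sill at z = 1470, opening 842 mm tall, so the head is at 1470 + 842 = 2312 mm.


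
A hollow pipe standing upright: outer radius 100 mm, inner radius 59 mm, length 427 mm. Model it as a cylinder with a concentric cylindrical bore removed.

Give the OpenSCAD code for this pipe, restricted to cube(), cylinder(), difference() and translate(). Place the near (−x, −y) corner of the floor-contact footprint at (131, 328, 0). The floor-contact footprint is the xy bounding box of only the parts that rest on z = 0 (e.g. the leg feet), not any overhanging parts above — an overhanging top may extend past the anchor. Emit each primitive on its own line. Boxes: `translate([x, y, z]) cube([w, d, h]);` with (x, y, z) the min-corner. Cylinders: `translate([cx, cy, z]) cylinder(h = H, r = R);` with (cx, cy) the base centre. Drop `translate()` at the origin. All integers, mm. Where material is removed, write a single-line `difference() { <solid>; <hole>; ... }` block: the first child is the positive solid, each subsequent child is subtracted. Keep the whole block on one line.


difference() { translate([231, 428, 0]) cylinder(h = 427, r = 100); translate([231, 428, 0]) cylinder(h = 427, r = 59); }


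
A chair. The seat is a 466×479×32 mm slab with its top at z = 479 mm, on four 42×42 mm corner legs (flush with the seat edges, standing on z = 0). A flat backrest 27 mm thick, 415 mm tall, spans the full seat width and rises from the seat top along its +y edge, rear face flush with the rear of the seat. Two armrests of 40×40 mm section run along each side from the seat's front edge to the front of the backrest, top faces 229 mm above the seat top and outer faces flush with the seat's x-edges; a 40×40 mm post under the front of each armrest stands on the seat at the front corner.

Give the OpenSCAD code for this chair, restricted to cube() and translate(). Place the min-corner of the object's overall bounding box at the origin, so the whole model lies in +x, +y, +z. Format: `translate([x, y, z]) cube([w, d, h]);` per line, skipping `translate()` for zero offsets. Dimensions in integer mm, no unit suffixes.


// leg_h = 479 - 32 = 447
// arm post h = 229 - 40 = 189
translate([0, 0, 447]) cube([466, 479, 32]);
cube([42, 42, 447]);
translate([424, 0, 0]) cube([42, 42, 447]);
translate([0, 437, 0]) cube([42, 42, 447]);
translate([424, 437, 0]) cube([42, 42, 447]);
translate([0, 452, 479]) cube([466, 27, 415]);
translate([0, 0, 668]) cube([40, 452, 40]);
translate([426, 0, 668]) cube([40, 452, 40]);
translate([0, 0, 479]) cube([40, 40, 189]);
translate([426, 0, 479]) cube([40, 40, 189]);


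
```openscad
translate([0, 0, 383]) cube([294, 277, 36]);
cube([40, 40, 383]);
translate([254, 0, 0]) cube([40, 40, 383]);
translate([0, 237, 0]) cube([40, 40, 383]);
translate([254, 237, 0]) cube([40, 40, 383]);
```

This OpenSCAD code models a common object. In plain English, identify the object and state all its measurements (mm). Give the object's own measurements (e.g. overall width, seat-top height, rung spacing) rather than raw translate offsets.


A simple wooden stool: a rectangular seat 294 mm (x) by 277 mm (y), 36 mm thick, top face at z = 419 mm, on four square legs, each 40×40 mm in cross-section. The legs rest on z = 0, each flush with a corner of the seat.


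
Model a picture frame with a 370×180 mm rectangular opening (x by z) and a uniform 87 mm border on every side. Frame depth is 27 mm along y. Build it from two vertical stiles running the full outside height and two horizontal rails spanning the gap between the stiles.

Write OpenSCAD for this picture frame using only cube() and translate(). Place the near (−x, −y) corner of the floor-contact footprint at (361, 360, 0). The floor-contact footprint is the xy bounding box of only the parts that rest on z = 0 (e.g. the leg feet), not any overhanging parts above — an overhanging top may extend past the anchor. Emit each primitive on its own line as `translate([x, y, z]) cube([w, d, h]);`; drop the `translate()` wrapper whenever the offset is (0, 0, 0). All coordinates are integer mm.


translate([361, 360, 0]) cube([87, 27, 354]);
translate([818, 360, 0]) cube([87, 27, 354]);
translate([448, 360, 0]) cube([370, 27, 87]);
translate([448, 360, 267]) cube([370, 27, 87]);


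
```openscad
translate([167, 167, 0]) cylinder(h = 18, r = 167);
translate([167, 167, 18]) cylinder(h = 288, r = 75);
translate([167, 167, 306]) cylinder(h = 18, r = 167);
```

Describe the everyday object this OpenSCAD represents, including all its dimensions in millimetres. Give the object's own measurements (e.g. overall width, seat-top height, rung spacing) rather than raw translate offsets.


A spool: two coaxial disc flanges of radius 167 mm and thickness 18 mm, joined by a core cylinder of radius 75 mm and height 288 mm. The lower flange rests on z = 0 and the three cylinders share a vertical axis.
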